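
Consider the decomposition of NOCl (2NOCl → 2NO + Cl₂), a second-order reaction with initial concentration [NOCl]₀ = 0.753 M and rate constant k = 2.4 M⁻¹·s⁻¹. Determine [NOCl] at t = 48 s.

0.008582 M

Step 1: For a second-order reaction: 1/[NOCl] = 1/[NOCl]₀ + kt
Step 2: 1/[NOCl] = 1/0.753 + 2.4 × 48
Step 3: 1/[NOCl] = 1.328 + 115.2 = 116.5
Step 4: [NOCl] = 1/116.5 = 0.008582 M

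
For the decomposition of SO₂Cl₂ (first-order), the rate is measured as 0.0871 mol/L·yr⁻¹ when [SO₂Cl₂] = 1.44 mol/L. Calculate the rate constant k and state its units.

0.06049 yr⁻¹

Step 1: rate = k[SO₂Cl₂]^1, so k = rate / [SO₂Cl₂]^1.
Step 2: k = 0.0871 / (1.44)^1 = 0.0871 / 1.44.
Step 3: k = 0.06049 yr⁻¹.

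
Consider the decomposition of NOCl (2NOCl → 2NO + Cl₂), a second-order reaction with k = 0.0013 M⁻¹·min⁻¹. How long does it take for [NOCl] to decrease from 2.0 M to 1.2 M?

256.4 min

Step 1: For second-order: t = (1/[NOCl] - 1/[NOCl]₀)/k
Step 2: t = (1/1.2 - 1/2.0)/0.0013
Step 3: t = (0.8333 - 0.5)/0.0013
Step 4: t = 0.3333/0.0013 = 256.4 min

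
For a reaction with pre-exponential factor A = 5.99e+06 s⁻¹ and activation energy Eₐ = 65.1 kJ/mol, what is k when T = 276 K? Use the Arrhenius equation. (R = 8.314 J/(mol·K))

2.86e-06 s⁻¹

Step 1: Use the Arrhenius equation: k = A × exp(-Eₐ/RT)
Step 2: Convert Eₐ to J/mol: 65.1 kJ/mol = 65100 J/mol
Step 3: Calculate the exponent: -Eₐ/(RT) = -65100/(8.314 × 276) = -28.37017
Step 4: k = 5.99e+06 × exp(-28.37017)
Step 5: k = 5.99e+06 × 4.77520e-13 = 2.8603e-06 s⁻¹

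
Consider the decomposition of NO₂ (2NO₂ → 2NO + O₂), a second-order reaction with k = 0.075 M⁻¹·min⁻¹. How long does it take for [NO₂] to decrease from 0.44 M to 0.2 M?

36.36 min

Step 1: For second-order: t = (1/[NO₂] - 1/[NO₂]₀)/k
Step 2: t = (1/0.2 - 1/0.44)/0.075
Step 3: t = (5 - 2.273)/0.075
Step 4: t = 2.727/0.075 = 36.36 min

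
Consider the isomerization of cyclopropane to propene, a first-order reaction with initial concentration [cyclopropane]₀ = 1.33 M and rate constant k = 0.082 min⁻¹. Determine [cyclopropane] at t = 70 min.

0.004276 M

Step 1: For a first-order reaction: [cyclopropane] = [cyclopropane]₀ × e^(-kt)
Step 2: [cyclopropane] = 1.33 × e^(-0.082 × 70)
Step 3: [cyclopropane] = 1.33 × e^(-5.74)
Step 4: [cyclopropane] = 1.33 × 0.00321477 = 0.004276 M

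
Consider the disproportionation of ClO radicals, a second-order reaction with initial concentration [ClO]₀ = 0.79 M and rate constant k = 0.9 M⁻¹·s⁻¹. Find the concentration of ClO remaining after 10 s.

0.09741 M

Step 1: For a second-order reaction: 1/[ClO] = 1/[ClO]₀ + kt
Step 2: 1/[ClO] = 1/0.79 + 0.9 × 10
Step 3: 1/[ClO] = 1.266 + 9 = 10.27
Step 4: [ClO] = 1/10.27 = 0.09741 M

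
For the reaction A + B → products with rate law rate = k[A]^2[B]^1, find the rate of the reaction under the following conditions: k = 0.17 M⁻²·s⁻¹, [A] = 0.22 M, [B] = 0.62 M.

0.005101 M/s

Step 1: The rate law is rate = k[A]^2[B]^1
Step 2: Substitute: rate = 0.17 × (0.22)^2 × (0.62)^1
Step 3: rate = 0.17 × 0.0484 × 0.62 = 0.00510136 M/s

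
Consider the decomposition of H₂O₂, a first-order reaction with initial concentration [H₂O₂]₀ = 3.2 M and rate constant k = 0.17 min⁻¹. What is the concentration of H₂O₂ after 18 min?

0.15 M

Step 1: For a first-order reaction: [H₂O₂] = [H₂O₂]₀ × e^(-kt)
Step 2: [H₂O₂] = 3.2 × e^(-0.17 × 18)
Step 3: [H₂O₂] = 3.2 × e^(-3.06)
Step 4: [H₂O₂] = 3.2 × 0.0468877 = 0.15 M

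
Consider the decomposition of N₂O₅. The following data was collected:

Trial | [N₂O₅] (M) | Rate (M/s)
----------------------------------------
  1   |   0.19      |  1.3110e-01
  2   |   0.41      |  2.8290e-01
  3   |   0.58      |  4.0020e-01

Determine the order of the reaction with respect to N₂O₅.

first order (1)

Step 1: Compare trials to find order n where rate₂/rate₁ = ([N₂O₅]₂/[N₂O₅]₁)^n
Step 2: rate₂/rate₁ = 2.8290e-01/1.3110e-01 = 2.158
Step 3: [N₂O₅]₂/[N₂O₅]₁ = 0.41/0.19 = 2.158
Step 4: n = ln(2.158)/ln(2.158) = 1.00 ≈ 1
Step 5: The reaction is first order in N₂O₅.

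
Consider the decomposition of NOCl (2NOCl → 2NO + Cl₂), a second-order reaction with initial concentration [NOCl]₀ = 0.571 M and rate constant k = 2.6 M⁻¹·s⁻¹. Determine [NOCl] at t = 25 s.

0.01498 M

Step 1: For a second-order reaction: 1/[NOCl] = 1/[NOCl]₀ + kt
Step 2: 1/[NOCl] = 1/0.571 + 2.6 × 25
Step 3: 1/[NOCl] = 1.751 + 65 = 66.75
Step 4: [NOCl] = 1/66.75 = 0.01498 M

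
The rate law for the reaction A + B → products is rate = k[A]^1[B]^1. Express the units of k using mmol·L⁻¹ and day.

(mmol·L⁻¹)⁻¹·day⁻¹

Step 1: Overall order = 1 + 1 = 2.
Step 2: rate has units mmol·L⁻¹·day⁻¹; [A]^1[B]^1 has units (mmol·L⁻¹)^2.
Step 3: k = rate/([A]^1[B]^1), so units of k = (mmol·L⁻¹)^(1-2)·day⁻¹ = (mmol·L⁻¹)⁻¹·day⁻¹.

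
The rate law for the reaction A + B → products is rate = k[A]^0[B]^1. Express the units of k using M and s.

s⁻¹

Step 1: Overall order = 0 + 1 = 1.
Step 2: rate has units M·s⁻¹; [A]^0[B]^1 has units M^1.
Step 3: k = rate/([A]^0[B]^1), so units of k = M^(1-1)·s⁻¹ = s⁻¹.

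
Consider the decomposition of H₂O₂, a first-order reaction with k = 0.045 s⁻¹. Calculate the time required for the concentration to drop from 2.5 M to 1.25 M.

15.4 s

Step 1: For first-order: t = ln([H₂O₂]₀/[H₂O₂])/k
Step 2: t = ln(2.5/1.25)/0.045
Step 3: t = ln(2)/0.045
Step 4: t = 0.6931/0.045 = 15.4 s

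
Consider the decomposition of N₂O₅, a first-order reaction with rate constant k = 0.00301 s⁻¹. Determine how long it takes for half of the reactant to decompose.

230.3 s

Step 1: For a first-order reaction, t₁/₂ = ln(2)/k
Step 2: t₁/₂ = ln(2)/0.00301
Step 3: t₁/₂ = 0.6931/0.00301 = 230.3 s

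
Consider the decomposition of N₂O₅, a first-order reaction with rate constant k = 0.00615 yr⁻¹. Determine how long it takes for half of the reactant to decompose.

112.7 yr

Step 1: For a first-order reaction, t₁/₂ = ln(2)/k
Step 2: t₁/₂ = ln(2)/0.00615
Step 3: t₁/₂ = 0.6931/0.00615 = 112.7 yr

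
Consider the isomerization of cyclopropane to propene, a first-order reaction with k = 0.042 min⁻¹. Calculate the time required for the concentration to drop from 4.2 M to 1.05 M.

33.01 min

Step 1: For first-order: t = ln([cyclopropane]₀/[cyclopropane])/k
Step 2: t = ln(4.2/1.05)/0.042
Step 3: t = ln(4)/0.042
Step 4: t = 1.386/0.042 = 33.01 min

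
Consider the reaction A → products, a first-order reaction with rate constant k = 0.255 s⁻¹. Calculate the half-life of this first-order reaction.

2.718 s

Step 1: For a first-order reaction, t₁/₂ = ln(2)/k
Step 2: t₁/₂ = ln(2)/0.255
Step 3: t₁/₂ = 0.6931/0.255 = 2.718 s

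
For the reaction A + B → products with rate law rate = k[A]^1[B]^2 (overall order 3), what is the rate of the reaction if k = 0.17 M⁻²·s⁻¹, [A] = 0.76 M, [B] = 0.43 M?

0.02389 M/s

Step 1: The rate law is rate = k[A]^1[B]^2, overall order = 1+2 = 3
Step 2: Substitute values: rate = 0.17 × (0.76)^1 × (0.43)^2
Step 3: rate = 0.17 × 0.76 × 0.1849 = 0.0238891 M/s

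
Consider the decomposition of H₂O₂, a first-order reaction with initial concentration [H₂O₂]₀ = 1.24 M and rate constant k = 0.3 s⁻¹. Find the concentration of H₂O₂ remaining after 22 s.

0.001687 M

Step 1: For a first-order reaction: [H₂O₂] = [H₂O₂]₀ × e^(-kt)
Step 2: [H₂O₂] = 1.24 × e^(-0.3 × 22)
Step 3: [H₂O₂] = 1.24 × e^(-6.6)
Step 4: [H₂O₂] = 1.24 × 0.00136037 = 0.001687 M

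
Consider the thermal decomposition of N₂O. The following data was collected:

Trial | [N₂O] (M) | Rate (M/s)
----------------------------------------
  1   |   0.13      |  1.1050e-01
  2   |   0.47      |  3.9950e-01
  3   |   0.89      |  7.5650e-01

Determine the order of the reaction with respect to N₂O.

first order (1)

Step 1: Compare trials to find order n where rate₂/rate₁ = ([N₂O]₂/[N₂O]₁)^n
Step 2: rate₂/rate₁ = 3.9950e-01/1.1050e-01 = 3.615
Step 3: [N₂O]₂/[N₂O]₁ = 0.47/0.13 = 3.615
Step 4: n = ln(3.615)/ln(3.615) = 1.00 ≈ 1
Step 5: The reaction is first order in N₂O.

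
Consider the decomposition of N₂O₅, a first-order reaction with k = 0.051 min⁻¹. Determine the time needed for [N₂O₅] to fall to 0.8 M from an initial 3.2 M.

27.18 min

Step 1: For first-order: t = ln([N₂O₅]₀/[N₂O₅])/k
Step 2: t = ln(3.2/0.8)/0.051
Step 3: t = ln(4)/0.051
Step 4: t = 1.386/0.051 = 27.18 min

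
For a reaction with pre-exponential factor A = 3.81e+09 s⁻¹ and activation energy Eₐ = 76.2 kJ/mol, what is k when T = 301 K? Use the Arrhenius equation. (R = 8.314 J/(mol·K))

2.27e-04 s⁻¹

Step 1: Use the Arrhenius equation: k = A × exp(-Eₐ/RT)
Step 2: Convert Eₐ to J/mol: 76.2 kJ/mol = 76200 J/mol
Step 3: Calculate the exponent: -Eₐ/(RT) = -76200/(8.314 × 301) = -30.44938
Step 4: k = 3.81e+09 × exp(-30.44938)
Step 5: k = 3.81e+09 × 5.97038e-14 = 2.2747e-04 s⁻¹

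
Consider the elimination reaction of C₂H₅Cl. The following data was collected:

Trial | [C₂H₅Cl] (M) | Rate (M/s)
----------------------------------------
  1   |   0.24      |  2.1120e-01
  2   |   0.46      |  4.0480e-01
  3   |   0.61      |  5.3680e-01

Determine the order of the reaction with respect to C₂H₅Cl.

first order (1)

Step 1: Compare trials to find order n where rate₂/rate₁ = ([C₂H₅Cl]₂/[C₂H₅Cl]₁)^n
Step 2: rate₂/rate₁ = 4.0480e-01/2.1120e-01 = 1.917
Step 3: [C₂H₅Cl]₂/[C₂H₅Cl]₁ = 0.46/0.24 = 1.917
Step 4: n = ln(1.917)/ln(1.917) = 1.00 ≈ 1
Step 5: The reaction is first order in C₂H₅Cl.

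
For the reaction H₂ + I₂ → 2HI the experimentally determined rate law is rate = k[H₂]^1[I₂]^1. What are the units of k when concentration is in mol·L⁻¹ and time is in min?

(mol·L⁻¹)⁻¹·min⁻¹

Step 1: Overall order = 1 + 1 = 2.
Step 2: rate has units mol·L⁻¹·min⁻¹; [H₂]^1[I₂]^1 has units (mol·L⁻¹)^2.
Step 3: k = rate/([H₂]^1[I₂]^1), so units of k = (mol·L⁻¹)^(1-2)·min⁻¹ = (mol·L⁻¹)⁻¹·min⁻¹.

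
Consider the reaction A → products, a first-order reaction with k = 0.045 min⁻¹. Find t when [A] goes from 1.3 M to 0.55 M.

19.12 min

Step 1: For first-order: t = ln([A]₀/[A])/k
Step 2: t = ln(1.3/0.55)/0.045
Step 3: t = ln(2.364)/0.045
Step 4: t = 0.8602/0.045 = 19.12 min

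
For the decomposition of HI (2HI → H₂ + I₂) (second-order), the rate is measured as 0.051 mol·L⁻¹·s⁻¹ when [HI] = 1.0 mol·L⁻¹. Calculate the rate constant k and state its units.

0.051 (mol·L⁻¹)⁻¹·s⁻¹

Step 1: rate = k[HI]^2, so k = rate / [HI]^2.
Step 2: k = 0.051 / (1.0)^2 = 0.051 / 1.
Step 3: k = 0.051 (mol·L⁻¹)⁻¹·s⁻¹.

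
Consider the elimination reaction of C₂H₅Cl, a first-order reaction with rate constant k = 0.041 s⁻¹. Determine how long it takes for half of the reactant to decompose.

16.91 s

Step 1: For a first-order reaction, t₁/₂ = ln(2)/k
Step 2: t₁/₂ = ln(2)/0.041
Step 3: t₁/₂ = 0.6931/0.041 = 16.91 s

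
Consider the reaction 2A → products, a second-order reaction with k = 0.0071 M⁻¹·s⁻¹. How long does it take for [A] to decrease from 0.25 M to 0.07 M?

1449 s

Step 1: For second-order: t = (1/[A] - 1/[A]₀)/k
Step 2: t = (1/0.07 - 1/0.25)/0.0071
Step 3: t = (14.29 - 4)/0.0071
Step 4: t = 10.29/0.0071 = 1449 s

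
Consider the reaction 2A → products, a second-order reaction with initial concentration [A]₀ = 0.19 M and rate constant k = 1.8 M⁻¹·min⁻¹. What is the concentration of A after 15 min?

0.031 M

Step 1: For a second-order reaction: 1/[A] = 1/[A]₀ + kt
Step 2: 1/[A] = 1/0.19 + 1.8 × 15
Step 3: 1/[A] = 5.263 + 27 = 32.26
Step 4: [A] = 1/32.26 = 0.031 M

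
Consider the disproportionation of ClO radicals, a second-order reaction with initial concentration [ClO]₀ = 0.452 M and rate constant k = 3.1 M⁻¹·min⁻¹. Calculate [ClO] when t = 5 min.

0.05646 M

Step 1: For a second-order reaction: 1/[ClO] = 1/[ClO]₀ + kt
Step 2: 1/[ClO] = 1/0.452 + 3.1 × 5
Step 3: 1/[ClO] = 2.212 + 15.5 = 17.71
Step 4: [ClO] = 1/17.71 = 0.05646 M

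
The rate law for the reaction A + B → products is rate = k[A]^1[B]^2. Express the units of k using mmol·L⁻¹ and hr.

(mmol·L⁻¹)⁻²·hr⁻¹

Step 1: Overall order = 1 + 2 = 3.
Step 2: rate has units mmol·L⁻¹·hr⁻¹; [A]^1[B]^2 has units (mmol·L⁻¹)^3.
Step 3: k = rate/([A]^1[B]^2), so units of k = (mmol·L⁻¹)^(1-3)·hr⁻¹ = (mmol·L⁻¹)⁻²·hr⁻¹.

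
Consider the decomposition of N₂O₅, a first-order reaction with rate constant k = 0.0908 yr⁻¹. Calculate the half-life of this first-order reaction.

7.634 yr

Step 1: For a first-order reaction, t₁/₂ = ln(2)/k
Step 2: t₁/₂ = ln(2)/0.0908
Step 3: t₁/₂ = 0.6931/0.0908 = 7.634 yr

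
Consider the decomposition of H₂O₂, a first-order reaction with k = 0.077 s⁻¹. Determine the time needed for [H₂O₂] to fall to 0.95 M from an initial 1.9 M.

9.002 s

Step 1: For first-order: t = ln([H₂O₂]₀/[H₂O₂])/k
Step 2: t = ln(1.9/0.95)/0.077
Step 3: t = ln(2)/0.077
Step 4: t = 0.6931/0.077 = 9.002 s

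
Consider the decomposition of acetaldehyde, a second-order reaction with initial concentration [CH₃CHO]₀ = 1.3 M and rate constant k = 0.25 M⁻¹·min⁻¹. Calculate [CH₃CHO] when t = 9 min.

0.3312 M

Step 1: For a second-order reaction: 1/[CH₃CHO] = 1/[CH₃CHO]₀ + kt
Step 2: 1/[CH₃CHO] = 1/1.3 + 0.25 × 9
Step 3: 1/[CH₃CHO] = 0.7692 + 2.25 = 3.019
Step 4: [CH₃CHO] = 1/3.019 = 0.3312 M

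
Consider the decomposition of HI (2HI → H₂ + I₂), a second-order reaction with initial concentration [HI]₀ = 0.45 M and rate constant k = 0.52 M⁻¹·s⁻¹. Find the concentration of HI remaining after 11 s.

0.1259 M

Step 1: For a second-order reaction: 1/[HI] = 1/[HI]₀ + kt
Step 2: 1/[HI] = 1/0.45 + 0.52 × 11
Step 3: 1/[HI] = 2.222 + 5.72 = 7.942
Step 4: [HI] = 1/7.942 = 0.1259 M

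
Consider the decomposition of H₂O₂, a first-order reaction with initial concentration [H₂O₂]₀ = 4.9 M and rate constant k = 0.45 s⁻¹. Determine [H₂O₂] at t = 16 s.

0.003658 M

Step 1: For a first-order reaction: [H₂O₂] = [H₂O₂]₀ × e^(-kt)
Step 2: [H₂O₂] = 4.9 × e^(-0.45 × 16)
Step 3: [H₂O₂] = 4.9 × e^(-7.2)
Step 4: [H₂O₂] = 4.9 × 0.000746586 = 0.003658 M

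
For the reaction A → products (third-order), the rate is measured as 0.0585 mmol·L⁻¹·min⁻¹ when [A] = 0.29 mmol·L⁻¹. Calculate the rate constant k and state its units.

2.399 (mmol·L⁻¹)⁻²·min⁻¹

Step 1: rate = k[A]^3, so k = rate / [A]^3.
Step 2: k = 0.0585 / (0.29)^3 = 0.0585 / 0.02439.
Step 3: k = 2.399 (mmol·L⁻¹)⁻²·min⁻¹.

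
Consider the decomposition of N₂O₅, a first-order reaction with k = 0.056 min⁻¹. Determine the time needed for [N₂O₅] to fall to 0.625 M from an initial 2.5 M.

24.76 min

Step 1: For first-order: t = ln([N₂O₅]₀/[N₂O₅])/k
Step 2: t = ln(2.5/0.625)/0.056
Step 3: t = ln(4)/0.056
Step 4: t = 1.386/0.056 = 24.76 min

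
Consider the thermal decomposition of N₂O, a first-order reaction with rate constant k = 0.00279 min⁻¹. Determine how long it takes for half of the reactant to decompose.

248.4 min

Step 1: For a first-order reaction, t₁/₂ = ln(2)/k
Step 2: t₁/₂ = ln(2)/0.00279
Step 3: t₁/₂ = 0.6931/0.00279 = 248.4 min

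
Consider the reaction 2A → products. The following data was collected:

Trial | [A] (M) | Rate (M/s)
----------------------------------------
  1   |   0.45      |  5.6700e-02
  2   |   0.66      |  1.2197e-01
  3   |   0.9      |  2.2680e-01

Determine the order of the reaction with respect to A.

second order (2)

Step 1: Compare trials to find order n where rate₂/rate₁ = ([A]₂/[A]₁)^n
Step 2: rate₂/rate₁ = 1.2197e-01/5.6700e-02 = 2.151
Step 3: [A]₂/[A]₁ = 0.66/0.45 = 1.467
Step 4: n = ln(2.151)/ln(1.467) = 2.00 ≈ 2
Step 5: The reaction is second order in A.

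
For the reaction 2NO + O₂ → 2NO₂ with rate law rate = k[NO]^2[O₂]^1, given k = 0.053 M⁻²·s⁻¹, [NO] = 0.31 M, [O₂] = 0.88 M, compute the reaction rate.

0.004482 M/s

Step 1: The rate law is rate = k[NO]^2[O₂]^1
Step 2: Substitute: rate = 0.053 × (0.31)^2 × (0.88)^1
Step 3: rate = 0.053 × 0.0961 × 0.88 = 0.0044821 M/s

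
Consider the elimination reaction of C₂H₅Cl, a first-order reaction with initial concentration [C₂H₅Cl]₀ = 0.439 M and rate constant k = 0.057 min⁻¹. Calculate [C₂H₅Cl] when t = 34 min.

0.06321 M

Step 1: For a first-order reaction: [C₂H₅Cl] = [C₂H₅Cl]₀ × e^(-kt)
Step 2: [C₂H₅Cl] = 0.439 × e^(-0.057 × 34)
Step 3: [C₂H₅Cl] = 0.439 × e^(-1.938)
Step 4: [C₂H₅Cl] = 0.439 × 0.143992 = 0.06321 M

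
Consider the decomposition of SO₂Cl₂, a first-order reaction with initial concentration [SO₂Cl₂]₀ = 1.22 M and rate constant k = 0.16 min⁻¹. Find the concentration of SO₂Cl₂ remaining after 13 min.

0.1524 M

Step 1: For a first-order reaction: [SO₂Cl₂] = [SO₂Cl₂]₀ × e^(-kt)
Step 2: [SO₂Cl₂] = 1.22 × e^(-0.16 × 13)
Step 3: [SO₂Cl₂] = 1.22 × e^(-2.08)
Step 4: [SO₂Cl₂] = 1.22 × 0.12493 = 0.1524 M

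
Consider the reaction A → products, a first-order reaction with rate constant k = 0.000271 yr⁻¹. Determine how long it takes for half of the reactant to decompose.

2558 yr

Step 1: For a first-order reaction, t₁/₂ = ln(2)/k
Step 2: t₁/₂ = ln(2)/0.000271
Step 3: t₁/₂ = 0.6931/0.000271 = 2558 yr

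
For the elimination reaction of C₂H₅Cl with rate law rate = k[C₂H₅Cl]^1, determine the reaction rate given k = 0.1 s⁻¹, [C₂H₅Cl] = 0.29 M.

0.029 M/s

Step 1: Identify the rate law: rate = k[C₂H₅Cl]^1
Step 2: Substitute values: rate = 0.1 × (0.29)^1
Step 3: Calculate: rate = 0.1 × 0.29 = 0.029 M/s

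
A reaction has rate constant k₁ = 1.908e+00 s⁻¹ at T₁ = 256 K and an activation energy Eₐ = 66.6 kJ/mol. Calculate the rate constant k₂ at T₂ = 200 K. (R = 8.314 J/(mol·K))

2.989e-04 s⁻¹

Step 1: Use the two-temperature Arrhenius form: ln(k₂/k₁) = -Eₐ/R × (1/T₂ - 1/T₁)
Step 2: Convert Eₐ to J/mol: 66.6 kJ/mol = 66600 J/mol
Step 3: 1/T₂ - 1/T₁ = 1/200 - 1/256 = 1.093750e-03 K⁻¹
Step 4: ln(k₂/k₁) = -66600/8.314 × 1.093750e-03 = -8.76158
Step 5: k₂ = k₁ × exp(-8.76158) = 1.908e+00 × 1.56637e-04 = 2.989e-04 s⁻¹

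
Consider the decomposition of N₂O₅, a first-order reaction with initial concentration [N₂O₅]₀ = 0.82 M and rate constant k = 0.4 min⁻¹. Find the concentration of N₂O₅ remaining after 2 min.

0.3684 M

Step 1: For a first-order reaction: [N₂O₅] = [N₂O₅]₀ × e^(-kt)
Step 2: [N₂O₅] = 0.82 × e^(-0.4 × 2)
Step 3: [N₂O₅] = 0.82 × e^(-0.8)
Step 4: [N₂O₅] = 0.82 × 0.449329 = 0.3684 M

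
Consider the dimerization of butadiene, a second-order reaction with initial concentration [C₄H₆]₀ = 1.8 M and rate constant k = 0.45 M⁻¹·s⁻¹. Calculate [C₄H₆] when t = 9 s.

0.2171 M

Step 1: For a second-order reaction: 1/[C₄H₆] = 1/[C₄H₆]₀ + kt
Step 2: 1/[C₄H₆] = 1/1.8 + 0.45 × 9
Step 3: 1/[C₄H₆] = 0.5556 + 4.05 = 4.606
Step 4: [C₄H₆] = 1/4.606 = 0.2171 M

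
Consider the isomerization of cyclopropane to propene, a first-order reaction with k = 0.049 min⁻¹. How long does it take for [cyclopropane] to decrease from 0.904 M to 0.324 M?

20.94 min

Step 1: For first-order: t = ln([cyclopropane]₀/[cyclopropane])/k
Step 2: t = ln(0.904/0.324)/0.049
Step 3: t = ln(2.79)/0.049
Step 4: t = 1.026/0.049 = 20.94 min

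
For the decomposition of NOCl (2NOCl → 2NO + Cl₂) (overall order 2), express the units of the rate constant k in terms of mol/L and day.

(mol/L)⁻¹·day⁻¹

Step 1: For overall order n, rate = k × (concentration)^n.
Step 2: Rate has units mol/L·day⁻¹; concentration term has units (mol/L)^2.
Step 3: k = rate / (concentration)^n, so units of k = (mol/L)^(1-2)·day⁻¹ = (mol/L)⁻¹·day⁻¹.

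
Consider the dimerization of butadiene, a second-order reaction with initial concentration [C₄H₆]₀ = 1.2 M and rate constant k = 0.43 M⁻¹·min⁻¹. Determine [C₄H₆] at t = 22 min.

0.09715 M

Step 1: For a second-order reaction: 1/[C₄H₆] = 1/[C₄H₆]₀ + kt
Step 2: 1/[C₄H₆] = 1/1.2 + 0.43 × 22
Step 3: 1/[C₄H₆] = 0.8333 + 9.46 = 10.29
Step 4: [C₄H₆] = 1/10.29 = 0.09715 M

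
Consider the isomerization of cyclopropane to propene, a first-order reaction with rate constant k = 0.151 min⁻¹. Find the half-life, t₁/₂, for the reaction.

4.59 min

Step 1: For a first-order reaction, t₁/₂ = ln(2)/k
Step 2: t₁/₂ = ln(2)/0.151
Step 3: t₁/₂ = 0.6931/0.151 = 4.59 min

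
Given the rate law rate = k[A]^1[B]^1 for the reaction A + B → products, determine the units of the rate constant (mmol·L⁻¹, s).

(mmol·L⁻¹)⁻¹·s⁻¹

Step 1: Overall order = 1 + 1 = 2.
Step 2: rate has units mmol·L⁻¹·s⁻¹; [A]^1[B]^1 has units (mmol·L⁻¹)^2.
Step 3: k = rate/([A]^1[B]^1), so units of k = (mmol·L⁻¹)^(1-2)·s⁻¹ = (mmol·L⁻¹)⁻¹·s⁻¹.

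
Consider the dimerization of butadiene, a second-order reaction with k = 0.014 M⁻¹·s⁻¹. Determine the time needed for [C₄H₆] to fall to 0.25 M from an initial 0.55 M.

155.8 s

Step 1: For second-order: t = (1/[C₄H₆] - 1/[C₄H₆]₀)/k
Step 2: t = (1/0.25 - 1/0.55)/0.014
Step 3: t = (4 - 1.818)/0.014
Step 4: t = 2.182/0.014 = 155.8 s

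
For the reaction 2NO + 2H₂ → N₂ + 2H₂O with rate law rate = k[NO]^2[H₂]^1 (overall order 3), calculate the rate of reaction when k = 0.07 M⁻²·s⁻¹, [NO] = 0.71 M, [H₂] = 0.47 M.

0.01658 M/s

Step 1: The rate law is rate = k[NO]^2[H₂]^1, overall order = 2+1 = 3
Step 2: Substitute values: rate = 0.07 × (0.71)^2 × (0.47)^1
Step 3: rate = 0.07 × 0.5041 × 0.47 = 0.0165849 M/s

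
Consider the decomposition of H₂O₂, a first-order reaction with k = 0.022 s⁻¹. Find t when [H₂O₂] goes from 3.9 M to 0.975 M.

63.01 s

Step 1: For first-order: t = ln([H₂O₂]₀/[H₂O₂])/k
Step 2: t = ln(3.9/0.975)/0.022
Step 3: t = ln(4)/0.022
Step 4: t = 1.386/0.022 = 63.01 s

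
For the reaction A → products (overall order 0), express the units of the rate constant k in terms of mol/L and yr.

mol/L·yr⁻¹

Step 1: For overall order n, rate = k × (concentration)^n.
Step 2: Rate has units mol/L·yr⁻¹; concentration term has units (mol/L)^0.
Step 3: k = rate / (concentration)^n, so units of k = (mol/L)^(1-0)·yr⁻¹ = mol/L·yr⁻¹.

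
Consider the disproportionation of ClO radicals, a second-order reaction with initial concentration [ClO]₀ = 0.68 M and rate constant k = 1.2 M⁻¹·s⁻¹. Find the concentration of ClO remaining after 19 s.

0.0412 M

Step 1: For a second-order reaction: 1/[ClO] = 1/[ClO]₀ + kt
Step 2: 1/[ClO] = 1/0.68 + 1.2 × 19
Step 3: 1/[ClO] = 1.471 + 22.8 = 24.27
Step 4: [ClO] = 1/24.27 = 0.0412 M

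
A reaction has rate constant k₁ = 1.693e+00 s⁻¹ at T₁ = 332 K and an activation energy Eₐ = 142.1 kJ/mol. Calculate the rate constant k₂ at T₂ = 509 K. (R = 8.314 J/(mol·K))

1.008e+08 s⁻¹

Step 1: Use the two-temperature Arrhenius form: ln(k₂/k₁) = -Eₐ/R × (1/T₂ - 1/T₁)
Step 2: Convert Eₐ to J/mol: 142.1 kJ/mol = 142100 J/mol
Step 3: 1/T₂ - 1/T₁ = 1/509 - 1/332 = -1.047412e-03 K⁻¹
Step 4: ln(k₂/k₁) = -142100/8.314 × -1.047412e-03 = 17.90200
Step 5: k₂ = k₁ × exp(17.90200) = 1.693e+00 × 5.95305e+07 = 1.008e+08 s⁻¹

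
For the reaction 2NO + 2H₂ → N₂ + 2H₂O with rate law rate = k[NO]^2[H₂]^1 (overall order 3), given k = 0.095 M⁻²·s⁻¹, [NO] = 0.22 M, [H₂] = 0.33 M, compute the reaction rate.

0.001517 M/s

Step 1: The rate law is rate = k[NO]^2[H₂]^1, overall order = 2+1 = 3
Step 2: Substitute values: rate = 0.095 × (0.22)^2 × (0.33)^1
Step 3: rate = 0.095 × 0.0484 × 0.33 = 0.00151734 M/s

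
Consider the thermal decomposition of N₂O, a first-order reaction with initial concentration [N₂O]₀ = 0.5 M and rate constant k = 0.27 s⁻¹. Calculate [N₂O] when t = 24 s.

0.0007669 M

Step 1: For a first-order reaction: [N₂O] = [N₂O]₀ × e^(-kt)
Step 2: [N₂O] = 0.5 × e^(-0.27 × 24)
Step 3: [N₂O] = 0.5 × e^(-6.48)
Step 4: [N₂O] = 0.5 × 0.00153381 = 0.0007669 M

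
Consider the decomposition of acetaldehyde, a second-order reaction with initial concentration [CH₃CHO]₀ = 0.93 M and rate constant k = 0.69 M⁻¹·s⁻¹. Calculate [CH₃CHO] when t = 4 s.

0.2607 M

Step 1: For a second-order reaction: 1/[CH₃CHO] = 1/[CH₃CHO]₀ + kt
Step 2: 1/[CH₃CHO] = 1/0.93 + 0.69 × 4
Step 3: 1/[CH₃CHO] = 1.075 + 2.76 = 3.835
Step 4: [CH₃CHO] = 1/3.835 = 0.2607 M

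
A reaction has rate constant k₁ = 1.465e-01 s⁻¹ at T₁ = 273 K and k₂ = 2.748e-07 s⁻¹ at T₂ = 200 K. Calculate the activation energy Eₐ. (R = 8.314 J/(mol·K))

82.0 kJ/mol

Step 1: Use the two-temperature Arrhenius form: ln(k₂/k₁) = -Eₐ/R × (1/T₂ - 1/T₁)
Step 2: ln(k₂/k₁) = ln(2.748e-07/1.465e-01) = ln(1.87577e-06) = -13.1865
Step 3: 1/T₂ - 1/T₁ = 1/200 - 1/273 = 1.336996e-03 K⁻¹
Step 4: Eₐ = -R × ln(k₂/k₁) / (1/T₂ - 1/T₁) = -8.314 × -13.1865 / 1.336996e-03
Step 5: Eₐ = 8.1999e+04 J/mol = 82.0 kJ/mol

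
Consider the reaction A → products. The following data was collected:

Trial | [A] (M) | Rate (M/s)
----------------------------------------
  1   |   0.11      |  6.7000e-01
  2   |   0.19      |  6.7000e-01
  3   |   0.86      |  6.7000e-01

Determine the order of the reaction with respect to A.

zeroth order (0)

Step 1: Compare trials - when concentration changes, rate stays constant.
Step 2: rate₂/rate₁ = 6.7000e-01/6.7000e-01 = 1
Step 3: [A]₂/[A]₁ = 0.19/0.11 = 1.727
Step 4: Since rate ratio ≈ (conc ratio)^0, the reaction is zeroth order.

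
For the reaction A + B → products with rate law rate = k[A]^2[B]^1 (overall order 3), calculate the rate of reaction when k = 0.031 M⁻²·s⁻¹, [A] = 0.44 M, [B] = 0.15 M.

0.0009002 M/s

Step 1: The rate law is rate = k[A]^2[B]^1, overall order = 2+1 = 3
Step 2: Substitute values: rate = 0.031 × (0.44)^2 × (0.15)^1
Step 3: rate = 0.031 × 0.1936 × 0.15 = 0.00090024 M/s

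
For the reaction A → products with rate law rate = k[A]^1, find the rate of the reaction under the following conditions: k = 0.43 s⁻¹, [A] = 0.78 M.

0.3354 M/s

Step 1: Identify the rate law: rate = k[A]^1
Step 2: Substitute values: rate = 0.43 × (0.78)^1
Step 3: Calculate: rate = 0.43 × 0.78 = 0.3354 M/s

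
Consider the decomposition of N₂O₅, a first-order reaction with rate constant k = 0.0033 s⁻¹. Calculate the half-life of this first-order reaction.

210 s

Step 1: For a first-order reaction, t₁/₂ = ln(2)/k
Step 2: t₁/₂ = ln(2)/0.0033
Step 3: t₁/₂ = 0.6931/0.0033 = 210 s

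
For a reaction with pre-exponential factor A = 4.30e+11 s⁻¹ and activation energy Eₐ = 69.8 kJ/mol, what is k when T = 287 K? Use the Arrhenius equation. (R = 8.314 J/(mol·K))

8.50e-02 s⁻¹

Step 1: Use the Arrhenius equation: k = A × exp(-Eₐ/RT)
Step 2: Convert Eₐ to J/mol: 69.8 kJ/mol = 69800 J/mol
Step 3: Calculate the exponent: -Eₐ/(RT) = -69800/(8.314 × 287) = -29.25253
Step 4: k = 4.30e+11 × exp(-29.25253)
Step 5: k = 4.30e+11 × 1.97600e-13 = 8.4968e-02 s⁻¹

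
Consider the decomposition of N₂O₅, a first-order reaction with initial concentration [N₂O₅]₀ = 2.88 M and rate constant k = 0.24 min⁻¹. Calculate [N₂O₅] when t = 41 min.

0.0001534 M

Step 1: For a first-order reaction: [N₂O₅] = [N₂O₅]₀ × e^(-kt)
Step 2: [N₂O₅] = 2.88 × e^(-0.24 × 41)
Step 3: [N₂O₅] = 2.88 × e^(-9.84)
Step 4: [N₂O₅] = 2.88 × 5.32773e-05 = 0.0001534 M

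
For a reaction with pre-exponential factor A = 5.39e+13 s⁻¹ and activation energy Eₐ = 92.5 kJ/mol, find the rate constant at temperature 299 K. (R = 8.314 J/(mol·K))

3.73e-03 s⁻¹

Step 1: Use the Arrhenius equation: k = A × exp(-Eₐ/RT)
Step 2: Convert Eₐ to J/mol: 92.5 kJ/mol = 92500 J/mol
Step 3: Calculate the exponent: -Eₐ/(RT) = -92500/(8.314 × 299) = -37.21007
Step 4: k = 5.39e+13 × exp(-37.21007)
Step 5: k = 5.39e+13 × 6.91627e-17 = 3.7279e-03 s⁻¹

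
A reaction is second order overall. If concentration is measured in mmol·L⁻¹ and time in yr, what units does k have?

(mmol·L⁻¹)⁻¹·yr⁻¹

Step 1: For overall order n, rate = k × (concentration)^n.
Step 2: Rate has units mmol·L⁻¹·yr⁻¹; concentration term has units (mmol·L⁻¹)^2.
Step 3: k = rate / (concentration)^n, so units of k = (mmol·L⁻¹)^(1-2)·yr⁻¹ = (mmol·L⁻¹)⁻¹·yr⁻¹.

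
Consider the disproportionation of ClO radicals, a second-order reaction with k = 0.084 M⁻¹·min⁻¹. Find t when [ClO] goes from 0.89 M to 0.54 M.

8.67 min

Step 1: For second-order: t = (1/[ClO] - 1/[ClO]₀)/k
Step 2: t = (1/0.54 - 1/0.89)/0.084
Step 3: t = (1.852 - 1.124)/0.084
Step 4: t = 0.7283/0.084 = 8.67 min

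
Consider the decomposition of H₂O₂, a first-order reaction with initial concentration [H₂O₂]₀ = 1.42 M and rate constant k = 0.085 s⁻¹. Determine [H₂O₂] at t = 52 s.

0.01709 M

Step 1: For a first-order reaction: [H₂O₂] = [H₂O₂]₀ × e^(-kt)
Step 2: [H₂O₂] = 1.42 × e^(-0.085 × 52)
Step 3: [H₂O₂] = 1.42 × e^(-4.42)
Step 4: [H₂O₂] = 1.42 × 0.0120342 = 0.01709 M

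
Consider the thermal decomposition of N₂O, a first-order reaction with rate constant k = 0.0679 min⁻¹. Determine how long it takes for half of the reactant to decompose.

10.21 min

Step 1: For a first-order reaction, t₁/₂ = ln(2)/k
Step 2: t₁/₂ = ln(2)/0.0679
Step 3: t₁/₂ = 0.6931/0.0679 = 10.21 min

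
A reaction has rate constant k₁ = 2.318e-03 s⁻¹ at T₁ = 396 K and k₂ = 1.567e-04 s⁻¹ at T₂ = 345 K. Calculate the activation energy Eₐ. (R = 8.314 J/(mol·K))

60.0 kJ/mol

Step 1: Use the two-temperature Arrhenius form: ln(k₂/k₁) = -Eₐ/R × (1/T₂ - 1/T₁)
Step 2: ln(k₂/k₁) = ln(1.567e-04/2.318e-03) = ln(0.0676014) = -2.69413
Step 3: 1/T₂ - 1/T₁ = 1/345 - 1/396 = 3.732982e-04 K⁻¹
Step 4: Eₐ = -R × ln(k₂/k₁) / (1/T₂ - 1/T₁) = -8.314 × -2.69413 / 3.732982e-04
Step 5: Eₐ = 6.0003e+04 J/mol = 60.0 kJ/mol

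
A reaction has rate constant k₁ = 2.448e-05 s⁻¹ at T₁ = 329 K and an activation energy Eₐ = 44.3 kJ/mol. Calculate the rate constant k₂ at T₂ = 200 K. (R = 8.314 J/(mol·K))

7.114e-10 s⁻¹

Step 1: Use the two-temperature Arrhenius form: ln(k₂/k₁) = -Eₐ/R × (1/T₂ - 1/T₁)
Step 2: Convert Eₐ to J/mol: 44.3 kJ/mol = 44300 J/mol
Step 3: 1/T₂ - 1/T₁ = 1/200 - 1/329 = 1.960486e-03 K⁻¹
Step 4: ln(k₂/k₁) = -44300/8.314 × 1.960486e-03 = -10.44618
Step 5: k₂ = k₁ × exp(-10.44618) = 2.448e-05 × 2.90591e-05 = 7.114e-10 s⁻¹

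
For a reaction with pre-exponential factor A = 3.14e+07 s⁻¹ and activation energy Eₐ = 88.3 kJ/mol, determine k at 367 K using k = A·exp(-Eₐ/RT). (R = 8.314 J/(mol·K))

8.49e-06 s⁻¹

Step 1: Use the Arrhenius equation: k = A × exp(-Eₐ/RT)
Step 2: Convert Eₐ to J/mol: 88.3 kJ/mol = 88300 J/mol
Step 3: Calculate the exponent: -Eₐ/(RT) = -88300/(8.314 × 367) = -28.93907
Step 4: k = 3.14e+07 × exp(-28.93907)
Step 5: k = 3.14e+07 × 2.70347e-13 = 8.4889e-06 s⁻¹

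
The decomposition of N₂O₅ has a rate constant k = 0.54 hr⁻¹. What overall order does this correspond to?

first order (1)

Step 1: The units of k for an nth-order reaction are (concentration)^(1-n)·(time)⁻¹.
Step 2: Here k has units hr⁻¹, so the concentration exponent is 0.
Step 3: 1 - n = 0 ⇒ n = 1. The reaction is first order.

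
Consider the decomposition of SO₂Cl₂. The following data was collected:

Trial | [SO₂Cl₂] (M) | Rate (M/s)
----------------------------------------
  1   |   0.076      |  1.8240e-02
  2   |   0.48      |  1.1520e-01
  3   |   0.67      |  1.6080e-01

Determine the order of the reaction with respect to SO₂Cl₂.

first order (1)

Step 1: Compare trials to find order n where rate₂/rate₁ = ([SO₂Cl₂]₂/[SO₂Cl₂]₁)^n
Step 2: rate₂/rate₁ = 1.1520e-01/1.8240e-02 = 6.316
Step 3: [SO₂Cl₂]₂/[SO₂Cl₂]₁ = 0.48/0.076 = 6.316
Step 4: n = ln(6.316)/ln(6.316) = 1.00 ≈ 1
Step 5: The reaction is first order in SO₂Cl₂.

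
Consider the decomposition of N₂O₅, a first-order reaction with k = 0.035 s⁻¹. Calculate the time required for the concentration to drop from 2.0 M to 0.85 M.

24.45 s

Step 1: For first-order: t = ln([N₂O₅]₀/[N₂O₅])/k
Step 2: t = ln(2.0/0.85)/0.035
Step 3: t = ln(2.353)/0.035
Step 4: t = 0.8557/0.035 = 24.45 s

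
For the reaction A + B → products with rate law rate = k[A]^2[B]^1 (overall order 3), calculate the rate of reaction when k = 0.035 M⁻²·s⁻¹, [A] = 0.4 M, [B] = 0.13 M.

0.000728 M/s

Step 1: The rate law is rate = k[A]^2[B]^1, overall order = 2+1 = 3
Step 2: Substitute values: rate = 0.035 × (0.4)^2 × (0.13)^1
Step 3: rate = 0.035 × 0.16 × 0.13 = 0.000728 M/s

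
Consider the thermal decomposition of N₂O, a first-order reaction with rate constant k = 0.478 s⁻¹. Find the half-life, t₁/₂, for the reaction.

1.45 s

Step 1: For a first-order reaction, t₁/₂ = ln(2)/k
Step 2: t₁/₂ = ln(2)/0.478
Step 3: t₁/₂ = 0.6931/0.478 = 1.45 s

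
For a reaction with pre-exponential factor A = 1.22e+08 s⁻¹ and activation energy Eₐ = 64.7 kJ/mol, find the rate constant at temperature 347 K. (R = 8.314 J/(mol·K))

2.22e-02 s⁻¹

Step 1: Use the Arrhenius equation: k = A × exp(-Eₐ/RT)
Step 2: Convert Eₐ to J/mol: 64.7 kJ/mol = 64700 J/mol
Step 3: Calculate the exponent: -Eₐ/(RT) = -64700/(8.314 × 347) = -22.42667
Step 4: k = 1.22e+08 × exp(-22.42667)
Step 5: k = 1.22e+08 × 1.82063e-10 = 2.2212e-02 s⁻¹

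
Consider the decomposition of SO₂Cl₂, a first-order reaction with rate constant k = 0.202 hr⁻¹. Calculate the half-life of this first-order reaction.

3.431 hr

Step 1: For a first-order reaction, t₁/₂ = ln(2)/k
Step 2: t₁/₂ = ln(2)/0.202
Step 3: t₁/₂ = 0.6931/0.202 = 3.431 hr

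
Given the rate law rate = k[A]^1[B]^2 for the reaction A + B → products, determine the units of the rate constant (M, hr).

M⁻²·hr⁻¹

Step 1: Overall order = 1 + 2 = 3.
Step 2: rate has units M·hr⁻¹; [A]^1[B]^2 has units M^3.
Step 3: k = rate/([A]^1[B]^2), so units of k = M^(1-3)·hr⁻¹ = M⁻²·hr⁻¹.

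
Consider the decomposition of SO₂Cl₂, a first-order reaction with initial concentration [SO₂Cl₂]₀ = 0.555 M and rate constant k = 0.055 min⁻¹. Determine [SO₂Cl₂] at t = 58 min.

0.02285 M

Step 1: For a first-order reaction: [SO₂Cl₂] = [SO₂Cl₂]₀ × e^(-kt)
Step 2: [SO₂Cl₂] = 0.555 × e^(-0.055 × 58)
Step 3: [SO₂Cl₂] = 0.555 × e^(-3.19)
Step 4: [SO₂Cl₂] = 0.555 × 0.0411719 = 0.02285 M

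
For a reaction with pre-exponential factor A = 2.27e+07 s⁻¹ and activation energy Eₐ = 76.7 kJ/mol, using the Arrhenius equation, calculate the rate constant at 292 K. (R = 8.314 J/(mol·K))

4.32e-07 s⁻¹

Step 1: Use the Arrhenius equation: k = A × exp(-Eₐ/RT)
Step 2: Convert Eₐ to J/mol: 76.7 kJ/mol = 76700 J/mol
Step 3: Calculate the exponent: -Eₐ/(RT) = -76700/(8.314 × 292) = -31.59385
Step 4: k = 2.27e+07 × exp(-31.59385)
Step 5: k = 2.27e+07 × 1.90093e-14 = 4.3151e-07 s⁻¹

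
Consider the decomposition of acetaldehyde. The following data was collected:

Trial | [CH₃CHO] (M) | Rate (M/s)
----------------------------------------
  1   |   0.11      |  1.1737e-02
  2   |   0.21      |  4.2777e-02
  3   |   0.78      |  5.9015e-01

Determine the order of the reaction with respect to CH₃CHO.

second order (2)

Step 1: Compare trials to find order n where rate₂/rate₁ = ([CH₃CHO]₂/[CH₃CHO]₁)^n
Step 2: rate₂/rate₁ = 4.2777e-02/1.1737e-02 = 3.645
Step 3: [CH₃CHO]₂/[CH₃CHO]₁ = 0.21/0.11 = 1.909
Step 4: n = ln(3.645)/ln(1.909) = 2.00 ≈ 2
Step 5: The reaction is second order in CH₃CHO.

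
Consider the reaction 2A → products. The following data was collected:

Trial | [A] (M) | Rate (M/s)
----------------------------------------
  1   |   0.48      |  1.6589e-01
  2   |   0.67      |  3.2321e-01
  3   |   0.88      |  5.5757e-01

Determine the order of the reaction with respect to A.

second order (2)

Step 1: Compare trials to find order n where rate₂/rate₁ = ([A]₂/[A]₁)^n
Step 2: rate₂/rate₁ = 3.2321e-01/1.6589e-01 = 1.948
Step 3: [A]₂/[A]₁ = 0.67/0.48 = 1.396
Step 4: n = ln(1.948)/ln(1.396) = 2.00 ≈ 2
Step 5: The reaction is second order in A.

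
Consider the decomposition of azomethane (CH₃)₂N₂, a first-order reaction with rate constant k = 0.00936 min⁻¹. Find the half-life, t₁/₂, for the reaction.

74.05 min

Step 1: For a first-order reaction, t₁/₂ = ln(2)/k
Step 2: t₁/₂ = ln(2)/0.00936
Step 3: t₁/₂ = 0.6931/0.00936 = 74.05 min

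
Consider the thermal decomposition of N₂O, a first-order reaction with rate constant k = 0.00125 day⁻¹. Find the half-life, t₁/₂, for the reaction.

554.5 day

Step 1: For a first-order reaction, t₁/₂ = ln(2)/k
Step 2: t₁/₂ = ln(2)/0.00125
Step 3: t₁/₂ = 0.6931/0.00125 = 554.5 day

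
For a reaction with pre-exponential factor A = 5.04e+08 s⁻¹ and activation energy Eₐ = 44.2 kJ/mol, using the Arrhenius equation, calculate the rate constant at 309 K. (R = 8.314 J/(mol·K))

1.70e+01 s⁻¹

Step 1: Use the Arrhenius equation: k = A × exp(-Eₐ/RT)
Step 2: Convert Eₐ to J/mol: 44.2 kJ/mol = 44200 J/mol
Step 3: Calculate the exponent: -Eₐ/(RT) = -44200/(8.314 × 309) = -17.20496
Step 4: k = 5.04e+08 × exp(-17.20496)
Step 5: k = 5.04e+08 × 3.37272e-08 = 1.6999e+01 s⁻¹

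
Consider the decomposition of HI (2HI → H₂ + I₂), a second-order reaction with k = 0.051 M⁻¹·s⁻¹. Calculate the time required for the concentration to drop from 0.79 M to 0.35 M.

31.2 s

Step 1: For second-order: t = (1/[HI] - 1/[HI]₀)/k
Step 2: t = (1/0.35 - 1/0.79)/0.051
Step 3: t = (2.857 - 1.266)/0.051
Step 4: t = 1.591/0.051 = 31.2 s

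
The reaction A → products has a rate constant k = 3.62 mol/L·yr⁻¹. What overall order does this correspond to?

zeroth order (0)

Step 1: The units of k for an nth-order reaction are (concentration)^(1-n)·(time)⁻¹.
Step 2: Here k has units mol/L·yr⁻¹, so the concentration exponent is 1.
Step 3: 1 - n = 1 ⇒ n = 0. The reaction is zeroth order.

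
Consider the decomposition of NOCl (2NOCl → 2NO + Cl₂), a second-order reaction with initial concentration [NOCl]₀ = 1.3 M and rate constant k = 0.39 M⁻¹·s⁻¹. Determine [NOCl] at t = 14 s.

0.1605 M

Step 1: For a second-order reaction: 1/[NOCl] = 1/[NOCl]₀ + kt
Step 2: 1/[NOCl] = 1/1.3 + 0.39 × 14
Step 3: 1/[NOCl] = 0.7692 + 5.46 = 6.229
Step 4: [NOCl] = 1/6.229 = 0.1605 M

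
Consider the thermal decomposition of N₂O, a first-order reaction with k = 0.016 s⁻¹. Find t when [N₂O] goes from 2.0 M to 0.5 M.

86.64 s

Step 1: For first-order: t = ln([N₂O]₀/[N₂O])/k
Step 2: t = ln(2.0/0.5)/0.016
Step 3: t = ln(4)/0.016
Step 4: t = 1.386/0.016 = 86.64 s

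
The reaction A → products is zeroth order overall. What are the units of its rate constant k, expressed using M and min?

M·min⁻¹

Step 1: For overall order n, rate = k × (concentration)^n.
Step 2: Rate has units M·min⁻¹; concentration term has units M^0.
Step 3: k = rate / (concentration)^n, so units of k = M^(1-0)·min⁻¹ = M·min⁻¹.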